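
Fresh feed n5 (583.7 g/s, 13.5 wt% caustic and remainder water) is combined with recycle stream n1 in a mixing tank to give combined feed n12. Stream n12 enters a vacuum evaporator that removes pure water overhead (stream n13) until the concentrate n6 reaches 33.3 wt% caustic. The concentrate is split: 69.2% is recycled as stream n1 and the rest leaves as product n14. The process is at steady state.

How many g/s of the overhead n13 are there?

347.1 g/s

Overall caustic balance (none leaves overhead): caustic in fresh feed = caustic in product, i.e. 583.7×0.135 = (1−0.692)·n6·0.333.
n6 = 78.8/(0.333×0.308) = 768.3 g/s.
Recycle n1 = 0.692×768.3 = 531.66 g/s.
Combined feed n12 = 583.7 + 531.66 = 1115.4 g/s.
Overhead n13 = n12 − n6 = 1115.4 − 768.3 = 347.06 g/s.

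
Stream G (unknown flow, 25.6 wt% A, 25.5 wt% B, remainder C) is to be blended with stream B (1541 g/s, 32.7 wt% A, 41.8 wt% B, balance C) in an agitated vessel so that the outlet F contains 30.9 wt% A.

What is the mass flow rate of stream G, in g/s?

523.4 g/s

Let G be the unknown flow. Total out = 1541 + G.
A balance: 503.91 + 0.256·G = 0.309·(1541 + G)
(0.256 − 0.309)·G = 0.309×1541 − 503.91 = -27.738
G = -27.738 / -0.053 = 523.36 g/s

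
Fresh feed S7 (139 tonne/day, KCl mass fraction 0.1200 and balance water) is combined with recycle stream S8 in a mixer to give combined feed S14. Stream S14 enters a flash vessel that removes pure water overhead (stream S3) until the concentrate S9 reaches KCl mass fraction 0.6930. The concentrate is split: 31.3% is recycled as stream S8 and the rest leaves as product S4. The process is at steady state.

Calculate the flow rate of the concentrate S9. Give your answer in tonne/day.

Overall KCl balance (none leaves overhead): KCl in fresh feed = KCl in product, i.e. 139×0.120 = (1−0.313)·S9·0.693.
S9 = 16.68/(0.693×0.687) = 35.035 tonne/day.

35.04 tonne/day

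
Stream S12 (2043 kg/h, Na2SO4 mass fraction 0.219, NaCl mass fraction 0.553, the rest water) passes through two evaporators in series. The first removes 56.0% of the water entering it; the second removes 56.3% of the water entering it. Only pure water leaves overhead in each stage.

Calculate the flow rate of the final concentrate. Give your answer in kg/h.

water in feed = 2043×0.228 = 465.8 kg/h.
After stage 1: water left = (1−0.560)×465.8 = 204.95; stream total = 1782.1 kg/h.
After stage 2: water left = (1−0.563)×204.95 = 89.565; final concentrate = 1666.8 kg/h.

1667 kg/h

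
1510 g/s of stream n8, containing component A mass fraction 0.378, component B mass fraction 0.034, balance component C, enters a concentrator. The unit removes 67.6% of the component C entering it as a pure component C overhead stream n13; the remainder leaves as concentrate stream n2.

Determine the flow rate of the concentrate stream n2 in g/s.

component C entering = 1510×0.588 = 887.88 g/s; overhead removed = 0.676×887.88 = 600.21 g/s.
Concentrate = 1510 − 600.21 = 909.79 g/s.

909.8 g/s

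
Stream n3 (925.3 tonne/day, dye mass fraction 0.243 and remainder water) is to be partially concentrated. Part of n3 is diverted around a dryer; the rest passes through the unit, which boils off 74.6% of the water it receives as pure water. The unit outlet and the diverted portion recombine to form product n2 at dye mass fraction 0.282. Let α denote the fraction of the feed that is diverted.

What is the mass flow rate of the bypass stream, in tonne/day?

All 925.3×0.243 = 224.85 tonne/day of dye reaches n2, so n2 = 224.85/0.282 = 797.33 tonne/day and vapour = 127.97 tonne/day.
The evaporator receives (1−α)·925.3 of feed at 0.757 water and removes 0.746 of that water:
0.746×0.757×(1−α)×925.3 = 127.97
(1−α) = 127.97/522.54 = 0.2449;  α = 0.7551.
Bypass flow = 0.7551×925.3 = 698.7 tonne/day.

698.7 tonne/day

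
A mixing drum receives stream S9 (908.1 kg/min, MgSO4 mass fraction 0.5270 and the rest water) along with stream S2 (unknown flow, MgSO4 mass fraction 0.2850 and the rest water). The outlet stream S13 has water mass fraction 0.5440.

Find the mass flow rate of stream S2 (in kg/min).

377 kg/min

Let S2 be the unknown flow. Total out = 908.1 + S2.
water balance: 429.53 + 0.715·S2 = 0.544·(908.1 + S2)
(0.715 − 0.544)·S2 = 0.544×908.1 − 429.53 = 64.475
S2 = 64.475 / 0.171 = 377.05 kg/min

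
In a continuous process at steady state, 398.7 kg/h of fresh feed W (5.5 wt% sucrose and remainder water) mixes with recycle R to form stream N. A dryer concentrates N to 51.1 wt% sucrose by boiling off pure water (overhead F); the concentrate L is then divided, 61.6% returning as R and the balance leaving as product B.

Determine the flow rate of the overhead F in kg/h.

Overall sucrose balance (none leaves overhead): sucrose in fresh feed = sucrose in product, i.e. 398.7×0.055 = (1−0.616)·L·0.511.
L = 21.928/(0.511×0.384) = 111.75 kg/h.
Recycle R = 0.616×111.75 = 68.839 kg/h.
Combined feed N = 398.7 + 68.839 = 467.54 kg/h.
Overhead F = N − L = 467.54 − 111.75 = 355.79 kg/h.

355.8 kg/h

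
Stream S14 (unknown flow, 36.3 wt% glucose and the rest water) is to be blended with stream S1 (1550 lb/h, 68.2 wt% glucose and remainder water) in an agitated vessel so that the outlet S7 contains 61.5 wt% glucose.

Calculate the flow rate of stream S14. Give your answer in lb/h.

412.1 lb/h

Let S14 be the unknown flow. Total out = 1550 + S14.
glucose balance: 1057.1 + 0.363·S14 = 0.615·(1550 + S14)
(0.363 − 0.615)·S14 = 0.615×1550 − 1057.1 = -103.85
S14 = -103.85 / -0.252 = 412.1 lb/h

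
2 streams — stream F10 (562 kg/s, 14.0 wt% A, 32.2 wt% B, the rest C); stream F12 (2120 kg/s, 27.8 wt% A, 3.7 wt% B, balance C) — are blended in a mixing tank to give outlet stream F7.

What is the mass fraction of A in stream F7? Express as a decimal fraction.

Total flow out = 562 + 2120 = 2682 kg/s.
A in = 562×0.140 + 2120×0.278 = 668.04 kg/s.
A mass fraction in F7 = 668.04/2682 = 0.2491.

0.2491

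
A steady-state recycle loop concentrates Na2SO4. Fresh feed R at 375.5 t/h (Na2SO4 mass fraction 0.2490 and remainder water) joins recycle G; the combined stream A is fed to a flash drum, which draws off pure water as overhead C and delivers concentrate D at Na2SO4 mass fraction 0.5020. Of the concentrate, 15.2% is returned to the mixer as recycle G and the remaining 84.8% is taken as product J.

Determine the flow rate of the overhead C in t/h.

189.2 t/h

Overall Na2SO4 balance (none leaves overhead): Na2SO4 in fresh feed = Na2SO4 in product, i.e. 375.5×0.249 = (1−0.152)·D·0.502.
D = 93.499/(0.502×0.848) = 219.64 t/h.
Recycle G = 0.152×219.64 = 33.385 t/h.
Combined feed A = 375.5 + 33.385 = 408.89 t/h.
Overhead C = A − D = 408.89 − 219.64 = 189.25 t/h.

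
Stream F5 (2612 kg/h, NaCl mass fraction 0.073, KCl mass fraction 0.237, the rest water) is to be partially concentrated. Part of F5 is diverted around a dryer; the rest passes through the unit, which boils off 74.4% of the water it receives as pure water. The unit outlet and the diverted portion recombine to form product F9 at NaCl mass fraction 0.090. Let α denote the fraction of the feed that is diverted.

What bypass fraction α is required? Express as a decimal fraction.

All 2612×0.073 = 190.68 kg/h of NaCl reaches F9, so F9 = 190.68/0.090 = 2118.6 kg/h and vapour = 493.38 kg/h.
The evaporator receives (1−α)·2612 of feed at 0.690 water and removes 0.744 of that water:
0.744×0.690×(1−α)×2612 = 493.38
(1−α) = 493.38/1340.9 = 0.3679;  α = 0.6321.

0.632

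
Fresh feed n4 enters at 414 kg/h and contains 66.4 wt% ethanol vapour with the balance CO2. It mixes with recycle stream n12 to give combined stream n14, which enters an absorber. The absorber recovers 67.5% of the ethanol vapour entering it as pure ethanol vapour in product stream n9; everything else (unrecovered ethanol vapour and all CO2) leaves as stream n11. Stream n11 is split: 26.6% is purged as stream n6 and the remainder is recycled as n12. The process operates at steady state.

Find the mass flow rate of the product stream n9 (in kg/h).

ethanol vapour in n14: m_A = 414×0.664 + (1−0.266)·(1−0.675)·m_A, so m_A = 274.9/0.7615 = 361.02 kg/h.
Product n9 = 0.675×361.02 = 243.69 kg/h.

243.7 kg/h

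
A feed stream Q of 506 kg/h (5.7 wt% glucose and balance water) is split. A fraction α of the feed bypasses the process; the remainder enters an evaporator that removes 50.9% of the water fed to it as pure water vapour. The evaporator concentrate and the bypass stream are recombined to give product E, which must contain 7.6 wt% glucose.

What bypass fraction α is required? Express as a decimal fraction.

0.479

All 506×0.057 = 28.842 kg/h of glucose reaches E, so E = 28.842/0.076 = 379.5 kg/h and vapour = 126.5 kg/h.
The evaporator receives (1−α)·506 of feed at 0.943 water and removes 0.509 of that water:
0.509×0.943×(1−α)×506 = 126.5
(1−α) = 126.5/242.87 = 0.5208;  α = 0.4792.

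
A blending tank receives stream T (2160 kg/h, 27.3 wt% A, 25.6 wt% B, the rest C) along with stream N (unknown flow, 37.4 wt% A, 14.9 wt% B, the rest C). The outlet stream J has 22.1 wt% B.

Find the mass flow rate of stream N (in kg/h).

1050 kg/h

Let N be the unknown flow. Total out = 2160 + N.
B balance: 552.96 + 0.149·N = 0.221·(2160 + N)
(0.149 − 0.221)·N = 0.221×2160 − 552.96 = -75.6
N = -75.6 / -0.072 = 1050 kg/h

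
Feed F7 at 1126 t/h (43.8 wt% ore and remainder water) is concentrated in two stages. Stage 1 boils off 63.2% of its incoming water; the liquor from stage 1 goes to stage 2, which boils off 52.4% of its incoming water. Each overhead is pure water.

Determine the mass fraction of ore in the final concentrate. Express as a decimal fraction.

0.8165

water in feed = 1126×0.562 = 632.81 t/h.
After stage 1: water left = (1−0.632)×632.81 = 232.87; stream total = 726.06 t/h.
After stage 2: water left = (1−0.524)×232.87 = 110.85; final concentrate = 604.04 t/h.
ore fraction = 493.19/604.04 = 0.8165.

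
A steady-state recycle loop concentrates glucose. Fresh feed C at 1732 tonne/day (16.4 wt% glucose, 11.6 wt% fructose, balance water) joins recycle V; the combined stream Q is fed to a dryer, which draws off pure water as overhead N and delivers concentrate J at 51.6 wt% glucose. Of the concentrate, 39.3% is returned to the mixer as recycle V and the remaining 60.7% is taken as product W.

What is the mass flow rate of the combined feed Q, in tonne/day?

Overall glucose balance (none leaves overhead): glucose in fresh feed = glucose in product, i.e. 1732×0.164 = (1−0.393)·J·0.516.
J = 284.05/(0.516×0.607) = 906.89 tonne/day.
Recycle V = 0.393×906.89 = 356.41 tonne/day.
Combined feed Q = 1732 + 356.41 = 2088.4 tonne/day.

2088 tonne/day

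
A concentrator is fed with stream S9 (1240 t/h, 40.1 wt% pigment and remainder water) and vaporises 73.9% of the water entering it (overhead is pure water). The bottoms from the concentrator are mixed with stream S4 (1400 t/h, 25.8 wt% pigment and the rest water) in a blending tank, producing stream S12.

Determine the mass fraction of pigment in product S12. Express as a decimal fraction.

0.411

Vapour removed = 0.739×0.599×1240 = 548.9 t/h; concentrate = 691.1 t/h.
pigment reaching the mixer = 497.24 (from concentrate) + 1400×0.258 = 858.44 t/h.
Product flow = 691.1 + 1400 = 2091.1 t/h; pigment fraction = 0.411.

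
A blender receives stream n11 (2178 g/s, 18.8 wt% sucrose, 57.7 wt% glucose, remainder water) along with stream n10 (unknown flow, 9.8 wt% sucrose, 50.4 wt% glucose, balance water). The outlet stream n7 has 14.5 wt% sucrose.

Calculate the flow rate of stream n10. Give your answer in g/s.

Let n10 be the unknown flow. Total out = 2178 + n10.
sucrose balance: 409.46 + 0.098·n10 = 0.145·(2178 + n10)
(0.098 − 0.145)·n10 = 0.145×2178 − 409.46 = -93.654
n10 = -93.654 / -0.047 = 1992.6 g/s

1993 g/s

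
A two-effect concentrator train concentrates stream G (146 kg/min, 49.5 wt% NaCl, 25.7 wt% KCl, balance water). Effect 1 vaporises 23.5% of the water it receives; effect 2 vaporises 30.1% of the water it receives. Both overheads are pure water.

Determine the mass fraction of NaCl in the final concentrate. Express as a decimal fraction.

0.560

water in feed = 146×0.248 = 36.208 kg/min.
After stage 1: water left = (1−0.235)×36.208 = 27.699; stream total = 137.49 kg/min.
After stage 2: water left = (1−0.301)×27.699 = 19.362; final concentrate = 129.15 kg/min.
NaCl fraction = 72.27/129.15 = 0.560.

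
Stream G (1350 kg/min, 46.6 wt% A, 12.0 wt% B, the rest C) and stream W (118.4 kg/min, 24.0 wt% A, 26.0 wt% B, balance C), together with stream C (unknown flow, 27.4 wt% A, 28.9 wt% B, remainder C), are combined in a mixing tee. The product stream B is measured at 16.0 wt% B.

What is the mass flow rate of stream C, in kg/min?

Let C be the unknown flow. Total out = 1468.4 + C.
B balance: 192.78 + 0.289·C = 0.160·(1468.4 + C)
(0.289 − 0.160)·C = 0.160×1468.4 − 192.78 = 42.16
C = 42.16 / 0.129 = 326.82 kg/min

326.8 kg/min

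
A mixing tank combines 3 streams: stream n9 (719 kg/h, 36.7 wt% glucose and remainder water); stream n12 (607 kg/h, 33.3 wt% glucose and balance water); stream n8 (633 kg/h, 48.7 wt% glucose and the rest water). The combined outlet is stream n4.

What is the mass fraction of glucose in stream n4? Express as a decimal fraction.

0.395

Total flow out = 719 + 607 + 633 = 1959 kg/h.
glucose in = 719×0.367 + 607×0.333 + 633×0.487 = 774.27 kg/h.
glucose mass fraction in n4 = 774.27/1959 = 0.395.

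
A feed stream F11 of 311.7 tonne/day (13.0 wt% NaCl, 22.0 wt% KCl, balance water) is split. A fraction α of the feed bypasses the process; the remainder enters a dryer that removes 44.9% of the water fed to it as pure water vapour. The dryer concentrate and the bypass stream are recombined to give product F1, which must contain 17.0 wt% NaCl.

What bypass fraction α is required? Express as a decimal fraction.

All 311.7×0.130 = 40.521 tonne/day of NaCl reaches F1, so F1 = 40.521/0.170 = 238.36 tonne/day and vapour = 73.341 tonne/day.
The evaporator receives (1−α)·311.7 of feed at 0.650 water and removes 0.449 of that water:
0.449×0.650×(1−α)×311.7 = 73.341
(1−α) = 73.341/90.97 = 0.8062;  α = 0.1938.

0.194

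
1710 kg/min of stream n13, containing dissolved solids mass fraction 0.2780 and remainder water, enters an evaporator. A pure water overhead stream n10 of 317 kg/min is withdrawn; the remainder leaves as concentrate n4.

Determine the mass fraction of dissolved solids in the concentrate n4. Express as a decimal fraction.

dissolved solids is not removed: 1710×0.278 = 475.38 kg/min of dissolved solids enters n4.
Concentrate = 1710 − 317 = 1393 kg/min.
Mass fraction = 475.38/1393 = 0.3413.

0.3413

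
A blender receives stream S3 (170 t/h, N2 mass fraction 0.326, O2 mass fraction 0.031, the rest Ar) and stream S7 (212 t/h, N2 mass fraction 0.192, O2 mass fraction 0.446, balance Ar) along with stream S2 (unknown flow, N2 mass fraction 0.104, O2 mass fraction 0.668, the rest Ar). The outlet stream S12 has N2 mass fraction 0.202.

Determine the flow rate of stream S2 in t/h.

193.5 t/h

Let S2 be the unknown flow. Total out = 382 + S2.
N2 balance: 96.124 + 0.104·S2 = 0.202·(382 + S2)
(0.104 − 0.202)·S2 = 0.202×382 − 96.124 = -18.96
S2 = -18.96 / -0.098 = 193.47 t/h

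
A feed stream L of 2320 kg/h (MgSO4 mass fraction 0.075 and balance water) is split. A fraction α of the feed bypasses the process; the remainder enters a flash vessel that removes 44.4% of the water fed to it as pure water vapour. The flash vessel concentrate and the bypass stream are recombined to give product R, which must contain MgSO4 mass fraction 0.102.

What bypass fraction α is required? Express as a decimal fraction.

0.355

All 2320×0.075 = 174 kg/h of MgSO4 reaches R, so R = 174/0.102 = 1705.9 kg/h and vapour = 614.12 kg/h.
The evaporator receives (1−α)·2320 of feed at 0.925 water and removes 0.444 of that water:
0.444×0.925×(1−α)×2320 = 614.12
(1−α) = 614.12/952.82 = 0.6445;  α = 0.3555.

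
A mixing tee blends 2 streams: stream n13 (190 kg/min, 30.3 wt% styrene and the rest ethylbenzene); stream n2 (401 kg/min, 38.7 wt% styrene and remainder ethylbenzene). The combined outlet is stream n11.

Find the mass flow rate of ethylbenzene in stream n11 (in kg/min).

378.2 kg/min

ethylbenzene out = ethylbenzene in = 190×0.697 + 401×0.613 = 378.24 kg/min.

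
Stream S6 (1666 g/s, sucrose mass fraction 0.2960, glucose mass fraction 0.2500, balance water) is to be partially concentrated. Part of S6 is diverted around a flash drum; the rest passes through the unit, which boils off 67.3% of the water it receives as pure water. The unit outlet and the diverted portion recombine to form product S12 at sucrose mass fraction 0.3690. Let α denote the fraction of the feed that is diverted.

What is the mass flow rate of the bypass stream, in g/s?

587.3 g/s

All 1666×0.296 = 493.14 g/s of sucrose reaches S12, so S12 = 493.14/0.369 = 1336.4 g/s and vapour = 329.59 g/s.
The evaporator receives (1−α)·1666 of feed at 0.454 water and removes 0.673 of that water:
0.673×0.454×(1−α)×1666 = 329.59
(1−α) = 329.59/509.03 = 0.6475;  α = 0.3525.
Bypass flow = 0.3525×1666 = 587.3 g/s.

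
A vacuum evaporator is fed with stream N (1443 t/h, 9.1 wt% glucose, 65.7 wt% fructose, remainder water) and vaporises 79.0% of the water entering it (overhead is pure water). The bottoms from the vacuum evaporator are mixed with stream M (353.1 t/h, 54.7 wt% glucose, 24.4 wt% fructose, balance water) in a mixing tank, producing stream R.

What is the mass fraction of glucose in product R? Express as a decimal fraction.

0.215

Vapour removed = 0.790×0.252×1443 = 287.27 t/h; concentrate = 1155.7 t/h.
glucose reaching the mixer = 131.31 (from concentrate) + 353.1×0.547 = 324.46 t/h.
Product flow = 1155.7 + 353.1 = 1508.8 t/h; glucose fraction = 0.215.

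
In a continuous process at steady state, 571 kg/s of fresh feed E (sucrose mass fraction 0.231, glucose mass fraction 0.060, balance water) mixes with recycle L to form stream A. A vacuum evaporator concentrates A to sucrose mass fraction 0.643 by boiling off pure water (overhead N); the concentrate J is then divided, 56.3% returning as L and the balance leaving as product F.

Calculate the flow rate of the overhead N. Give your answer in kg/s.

Overall sucrose balance (none leaves overhead): sucrose in fresh feed = sucrose in product, i.e. 571×0.231 = (1−0.563)·J·0.643.
J = 131.9/(0.643×0.437) = 469.41 kg/s.
Recycle L = 0.563×469.41 = 264.28 kg/s.
Combined feed A = 571 + 264.28 = 835.28 kg/s.
Overhead N = A − J = 835.28 − 469.41 = 365.87 kg/s.

365.9 kg/s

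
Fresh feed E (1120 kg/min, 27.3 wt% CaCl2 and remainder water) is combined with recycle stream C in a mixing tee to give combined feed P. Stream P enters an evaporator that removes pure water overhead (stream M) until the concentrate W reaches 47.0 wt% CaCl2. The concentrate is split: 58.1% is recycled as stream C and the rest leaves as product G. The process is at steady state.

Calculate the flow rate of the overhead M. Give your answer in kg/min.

Overall CaCl2 balance (none leaves overhead): CaCl2 in fresh feed = CaCl2 in product, i.e. 1120×0.273 = (1−0.581)·W·0.470.
W = 305.76/(0.470×0.419) = 1552.6 kg/min.
Recycle C = 0.581×1552.6 = 902.08 kg/min.
Combined feed P = 1120 + 902.08 = 2022.1 kg/min.
Overhead M = P − W = 2022.1 − 1552.6 = 469.45 kg/min.

469.4 kg/min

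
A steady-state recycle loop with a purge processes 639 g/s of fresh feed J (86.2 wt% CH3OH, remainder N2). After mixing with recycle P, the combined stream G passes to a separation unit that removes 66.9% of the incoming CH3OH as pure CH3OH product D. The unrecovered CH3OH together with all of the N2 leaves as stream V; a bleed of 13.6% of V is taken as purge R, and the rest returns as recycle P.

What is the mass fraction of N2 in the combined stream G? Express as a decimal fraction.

0.457

N2 enters only via J and leaves only via the purge: 639×0.138 = 0.136×(N2 in V), and the separation unit passes all N2, so N2 in G = N2 in V = 648.4 g/s.
CH3OH in G: m_A = 639×0.862 + (1−0.136)·(1−0.669)·m_A, so m_A = 550.82/0.7140 = 771.44 g/s.
G = 771.44 + 648.4 = 1419.8 g/s.
N2 fraction in G = 648.4/1419.8 = 0.457.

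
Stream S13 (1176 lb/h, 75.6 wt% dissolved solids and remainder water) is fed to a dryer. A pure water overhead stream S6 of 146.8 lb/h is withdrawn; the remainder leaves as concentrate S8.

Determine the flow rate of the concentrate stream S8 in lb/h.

Concentrate = 1176 − 146.8 = 1029.2 lb/h.

1029 lb/h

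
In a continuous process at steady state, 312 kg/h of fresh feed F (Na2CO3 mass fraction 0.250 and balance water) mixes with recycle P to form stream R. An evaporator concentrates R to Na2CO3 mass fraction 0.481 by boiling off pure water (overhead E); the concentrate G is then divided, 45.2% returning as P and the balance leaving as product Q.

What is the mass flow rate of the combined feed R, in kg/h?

445.8 kg/h

Overall Na2CO3 balance (none leaves overhead): Na2CO3 in fresh feed = Na2CO3 in product, i.e. 312×0.250 = (1−0.452)·G·0.481.
G = 78/(0.481×0.548) = 295.92 kg/h.
Recycle P = 0.452×295.92 = 133.75 kg/h.
Combined feed R = 312 + 133.75 = 445.75 kg/h.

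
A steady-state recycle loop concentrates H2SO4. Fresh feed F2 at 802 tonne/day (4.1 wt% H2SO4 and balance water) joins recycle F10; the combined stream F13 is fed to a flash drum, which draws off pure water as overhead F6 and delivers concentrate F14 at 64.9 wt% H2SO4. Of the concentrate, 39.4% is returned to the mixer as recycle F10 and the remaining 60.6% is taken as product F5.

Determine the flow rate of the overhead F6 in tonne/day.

Overall H2SO4 balance (none leaves overhead): H2SO4 in fresh feed = H2SO4 in product, i.e. 802×0.041 = (1−0.394)·F14·0.649.
F14 = 32.882/(0.649×0.606) = 83.607 tonne/day.
Recycle F10 = 0.394×83.607 = 32.941 tonne/day.
Combined feed F13 = 802 + 32.941 = 834.94 tonne/day.
Overhead F6 = F13 − F14 = 834.94 − 83.607 = 751.33 tonne/day.

751.3 tonne/day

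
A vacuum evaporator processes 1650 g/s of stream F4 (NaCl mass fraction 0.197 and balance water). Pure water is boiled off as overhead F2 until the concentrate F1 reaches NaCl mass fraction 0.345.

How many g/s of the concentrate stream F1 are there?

NaCl is conserved: 1650×0.197 = 325.05 g/s all reports to the concentrate.
Concentrate = 325.05/(target fraction) = 942.17 g/s.

942.2 g/s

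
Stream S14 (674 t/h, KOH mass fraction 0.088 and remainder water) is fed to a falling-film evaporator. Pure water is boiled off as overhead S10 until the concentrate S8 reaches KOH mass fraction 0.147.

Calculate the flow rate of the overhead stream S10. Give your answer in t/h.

KOH is conserved: 674×0.088 = 59.312 t/h all reports to the concentrate.
Concentrate = 59.312/(target fraction) = 403.48 t/h.
Overhead = 674 − 403.48 = 270.52 t/h.

270.5 t/h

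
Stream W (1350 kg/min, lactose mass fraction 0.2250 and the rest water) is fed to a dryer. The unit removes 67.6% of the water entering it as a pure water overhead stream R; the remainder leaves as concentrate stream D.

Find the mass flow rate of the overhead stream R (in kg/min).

707.3 kg/min

water entering = 1350×0.775 = 1046.2 kg/min; overhead removed = 0.676×1046.2 = 707.27 kg/min.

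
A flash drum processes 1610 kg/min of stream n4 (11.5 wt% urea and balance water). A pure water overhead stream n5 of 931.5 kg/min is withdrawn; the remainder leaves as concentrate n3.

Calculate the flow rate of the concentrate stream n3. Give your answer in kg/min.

Concentrate = 1610 − 931.5 = 678.5 kg/min.

678.5 kg/min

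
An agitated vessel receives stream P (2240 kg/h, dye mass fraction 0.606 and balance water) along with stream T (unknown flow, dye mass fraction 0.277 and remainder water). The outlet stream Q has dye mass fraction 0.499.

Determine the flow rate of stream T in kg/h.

1080 kg/h

Let T be the unknown flow. Total out = 2240 + T.
dye balance: 1357.4 + 0.277·T = 0.499·(2240 + T)
(0.277 − 0.499)·T = 0.499×2240 − 1357.4 = -239.68
T = -239.68 / -0.222 = 1079.6 kg/h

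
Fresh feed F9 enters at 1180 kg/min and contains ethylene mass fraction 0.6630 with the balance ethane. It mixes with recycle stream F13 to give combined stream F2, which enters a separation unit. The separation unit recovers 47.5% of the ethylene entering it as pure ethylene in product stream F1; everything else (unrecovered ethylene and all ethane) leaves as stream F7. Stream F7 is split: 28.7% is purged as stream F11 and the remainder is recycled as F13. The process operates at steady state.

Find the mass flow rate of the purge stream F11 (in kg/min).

ethane enters only via F9 and leaves only via the purge: 1180×0.337 = 0.287×(ethane in F7), and the separation unit passes all ethane, so ethane in F2 = ethane in F7 = 1385.6 kg/min.
ethylene in F2: m_A = 1180×0.663 + (1−0.287)·(1−0.475)·m_A, so m_A = 782.34/0.6257 = 1250.4 kg/min.
F7 = (1−0.475)×1250.4 + 1385.6 = 2042 kg/min.
Purge F11 = 0.287×2042 = 586.06 kg/min.

586.1 kg/min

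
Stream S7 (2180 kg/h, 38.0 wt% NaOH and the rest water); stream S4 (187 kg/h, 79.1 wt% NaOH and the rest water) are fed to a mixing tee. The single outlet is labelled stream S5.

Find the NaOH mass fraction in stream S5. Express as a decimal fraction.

Total flow out = 2180 + 187 = 2367 kg/h.
NaOH in = 2180×0.380 + 187×0.791 = 976.32 kg/h.
NaOH mass fraction in S5 = 976.32/2367 = 0.4125.

0.4125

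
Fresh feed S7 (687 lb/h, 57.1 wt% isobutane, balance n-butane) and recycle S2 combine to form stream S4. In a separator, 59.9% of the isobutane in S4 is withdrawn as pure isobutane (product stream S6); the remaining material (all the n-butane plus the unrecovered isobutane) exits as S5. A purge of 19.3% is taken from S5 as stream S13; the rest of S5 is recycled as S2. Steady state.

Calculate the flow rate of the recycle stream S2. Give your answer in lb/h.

1420 lb/h

n-butane enters only via S7 and leaves only via the purge: 687×0.429 = 0.193×(n-butane in S5), and the separator passes all n-butane, so n-butane in S4 = n-butane in S5 = 1527.1 lb/h.
isobutane in S4: m_A = 687×0.571 + (1−0.193)·(1−0.599)·m_A, so m_A = 392.28/0.6764 = 579.95 lb/h.
S5 = (1−0.599)×579.95 + 1527.1 = 1759.6 lb/h.
Recycle S2 = (1−0.193)×1759.6 = 1420 lb/h.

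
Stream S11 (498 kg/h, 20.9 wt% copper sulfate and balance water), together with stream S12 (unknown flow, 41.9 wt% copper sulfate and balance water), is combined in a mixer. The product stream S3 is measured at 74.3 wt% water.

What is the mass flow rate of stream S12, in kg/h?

147.6 kg/h

Let S12 be the unknown flow. Total out = 498 + S12.
water balance: 393.92 + 0.581·S12 = 0.743·(498 + S12)
(0.581 − 0.743)·S12 = 0.743×498 − 393.92 = -23.904
S12 = -23.904 / -0.162 = 147.56 kg/h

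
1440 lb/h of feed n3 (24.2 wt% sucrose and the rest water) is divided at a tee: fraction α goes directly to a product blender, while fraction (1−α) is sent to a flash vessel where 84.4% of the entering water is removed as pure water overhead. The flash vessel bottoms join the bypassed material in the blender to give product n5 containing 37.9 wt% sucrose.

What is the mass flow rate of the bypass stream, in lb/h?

626.4 lb/h

All 1440×0.242 = 348.48 lb/h of sucrose reaches n5, so n5 = 348.48/0.379 = 919.47 lb/h and vapour = 520.53 lb/h.
The evaporator receives (1−α)·1440 of feed at 0.758 water and removes 0.844 of that water:
0.844×0.758×(1−α)×1440 = 520.53
(1−α) = 520.53/921.24 = 0.5650;  α = 0.4350.
Bypass flow = 0.4350×1440 = 626.36 lb/h.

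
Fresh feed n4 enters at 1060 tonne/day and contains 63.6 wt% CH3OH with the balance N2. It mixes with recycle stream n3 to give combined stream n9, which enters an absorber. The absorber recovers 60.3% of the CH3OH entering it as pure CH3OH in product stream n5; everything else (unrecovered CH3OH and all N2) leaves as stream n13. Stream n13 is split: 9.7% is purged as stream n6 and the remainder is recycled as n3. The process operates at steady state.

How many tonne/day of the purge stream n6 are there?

426.3 tonne/day

N2 enters only via n4 and leaves only via the purge: 1060×0.364 = 0.097×(N2 in n13), and the absorber passes all N2, so N2 in n9 = N2 in n13 = 3977.7 tonne/day.
CH3OH in n9: m_A = 1060×0.636 + (1−0.097)·(1−0.603)·m_A, so m_A = 674.16/0.6415 = 1050.9 tonne/day.
n13 = (1−0.603)×1050.9 + 3977.7 = 4394.9 tonne/day.
Purge n6 = 0.097×4394.9 = 426.31 tonne/day.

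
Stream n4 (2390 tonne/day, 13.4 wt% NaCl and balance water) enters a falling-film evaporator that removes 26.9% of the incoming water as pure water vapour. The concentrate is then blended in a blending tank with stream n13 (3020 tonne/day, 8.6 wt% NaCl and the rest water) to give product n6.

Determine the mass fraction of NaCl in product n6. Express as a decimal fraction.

Vapour removed = 0.269×0.866×2390 = 556.76 tonne/day; concentrate = 1833.2 tonne/day.
NaCl reaching the mixer = 320.26 (from concentrate) + 3020×0.086 = 579.98 tonne/day.
Product flow = 1833.2 + 3020 = 4853.2 tonne/day; NaCl fraction = 0.120.

0.120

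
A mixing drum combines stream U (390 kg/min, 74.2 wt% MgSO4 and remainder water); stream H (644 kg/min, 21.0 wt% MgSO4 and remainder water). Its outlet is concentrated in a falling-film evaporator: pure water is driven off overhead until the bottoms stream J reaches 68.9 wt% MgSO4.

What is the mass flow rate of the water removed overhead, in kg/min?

MgSO4 entering = 390×0.742 + 644×0.210 = 424.62 kg/min.
All MgSO4 reports to J, so J = 424.62/0.689 = 616.28 kg/min.
Total feed = 1034 kg/min; overhead = 1034 − 616.28 = 417.72 kg/min.

417.7 kg/min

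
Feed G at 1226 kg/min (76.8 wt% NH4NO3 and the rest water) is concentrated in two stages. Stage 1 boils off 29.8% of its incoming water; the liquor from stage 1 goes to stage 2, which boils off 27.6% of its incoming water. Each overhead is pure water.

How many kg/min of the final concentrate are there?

water in feed = 1226×0.232 = 284.43 kg/min.
After stage 1: water left = (1−0.298)×284.43 = 199.67; stream total = 1141.2 kg/min.
After stage 2: water left = (1−0.276)×199.67 = 144.56; final concentrate = 1086.1 kg/min.

1086 kg/min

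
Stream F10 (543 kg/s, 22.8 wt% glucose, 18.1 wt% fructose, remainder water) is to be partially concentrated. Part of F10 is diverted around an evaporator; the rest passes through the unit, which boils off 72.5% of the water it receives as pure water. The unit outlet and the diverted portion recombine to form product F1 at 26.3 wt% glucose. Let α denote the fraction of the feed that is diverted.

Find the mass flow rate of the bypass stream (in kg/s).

374.3 kg/s

All 543×0.228 = 123.8 kg/s of glucose reaches F1, so F1 = 123.8/0.263 = 470.74 kg/s and vapour = 72.262 kg/s.
The evaporator receives (1−α)·543 of feed at 0.591 water and removes 0.725 of that water:
0.725×0.591×(1−α)×543 = 72.262
(1−α) = 72.262/232.66 = 0.3106;  α = 0.6894.
Bypass flow = 0.6894×543 = 374.35 kg/s.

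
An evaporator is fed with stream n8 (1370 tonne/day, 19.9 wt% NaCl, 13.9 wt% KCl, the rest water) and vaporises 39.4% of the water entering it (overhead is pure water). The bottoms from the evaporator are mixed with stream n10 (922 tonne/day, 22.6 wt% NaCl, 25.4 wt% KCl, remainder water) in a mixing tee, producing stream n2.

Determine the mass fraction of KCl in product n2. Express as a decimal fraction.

Vapour removed = 0.394×0.662×1370 = 357.33 tonne/day; concentrate = 1012.7 tonne/day.
KCl reaching the mixer = 190.43 (from concentrate) + 922×0.254 = 424.62 tonne/day.
Product flow = 1012.7 + 922 = 1934.7 tonne/day; KCl fraction = 0.219.

0.219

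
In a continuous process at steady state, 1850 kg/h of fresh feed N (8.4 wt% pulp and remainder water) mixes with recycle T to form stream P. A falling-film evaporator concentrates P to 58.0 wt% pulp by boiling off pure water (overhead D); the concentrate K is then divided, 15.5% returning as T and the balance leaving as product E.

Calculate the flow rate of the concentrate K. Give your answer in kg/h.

Overall pulp balance (none leaves overhead): pulp in fresh feed = pulp in product, i.e. 1850×0.084 = (1−0.155)·K·0.580.
K = 155.4/(0.580×0.845) = 317.08 kg/h.

317.1 kg/h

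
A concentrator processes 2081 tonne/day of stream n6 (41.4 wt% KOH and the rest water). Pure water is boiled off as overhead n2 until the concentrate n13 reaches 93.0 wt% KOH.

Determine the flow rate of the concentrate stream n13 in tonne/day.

926.4 tonne/day

KOH is conserved: 2081×0.414 = 861.53 tonne/day all reports to the concentrate.
Concentrate = 861.53/(target fraction) = 926.38 tonne/day.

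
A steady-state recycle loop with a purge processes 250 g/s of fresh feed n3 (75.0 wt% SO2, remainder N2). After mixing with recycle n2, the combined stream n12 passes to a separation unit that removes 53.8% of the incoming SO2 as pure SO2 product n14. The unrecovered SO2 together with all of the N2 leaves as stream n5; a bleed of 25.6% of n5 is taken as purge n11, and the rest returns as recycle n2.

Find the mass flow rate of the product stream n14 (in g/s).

153.7 g/s

SO2 in n12: m_A = 250×0.750 + (1−0.256)·(1−0.538)·m_A, so m_A = 187.5/0.6563 = 285.7 g/s.
Product n14 = 0.538×285.7 = 153.71 g/s.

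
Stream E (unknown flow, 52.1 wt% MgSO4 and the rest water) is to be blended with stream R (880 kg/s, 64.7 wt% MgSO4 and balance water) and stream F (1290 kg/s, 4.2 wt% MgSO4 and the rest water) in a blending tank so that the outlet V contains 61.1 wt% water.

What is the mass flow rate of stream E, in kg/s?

Let E be the unknown flow. Total out = 2170 + E.
water balance: 1546.5 + 0.479·E = 0.611·(2170 + E)
(0.479 − 0.611)·E = 0.611×2170 − 1546.5 = -220.59
E = -220.59 / -0.132 = 1671.1 kg/s

1671 kg/s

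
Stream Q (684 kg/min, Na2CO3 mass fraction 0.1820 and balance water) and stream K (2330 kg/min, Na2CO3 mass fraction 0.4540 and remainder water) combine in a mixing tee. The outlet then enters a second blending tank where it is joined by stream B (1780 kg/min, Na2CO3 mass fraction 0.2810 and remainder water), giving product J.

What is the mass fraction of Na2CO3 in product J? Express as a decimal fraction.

0.3510

Overall, product flow = 4794 kg/min.
Na2CO3 in = 684×0.182 + 2330×0.454 + 1780×0.281 = 1682.5 kg/min.
Na2CO3 fraction in J = 0.3510.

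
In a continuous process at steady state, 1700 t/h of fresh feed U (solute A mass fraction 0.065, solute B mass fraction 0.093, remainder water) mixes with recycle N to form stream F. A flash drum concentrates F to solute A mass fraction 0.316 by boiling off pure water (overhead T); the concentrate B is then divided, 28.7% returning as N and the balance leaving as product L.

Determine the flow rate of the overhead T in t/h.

Overall solute A balance (none leaves overhead): solute A in fresh feed = solute A in product, i.e. 1700×0.065 = (1−0.287)·B·0.316.
B = 110.5/(0.316×0.713) = 490.44 t/h.
Recycle N = 0.287×490.44 = 140.76 t/h.
Combined feed F = 1700 + 140.76 = 1840.8 t/h.
Overhead T = F − B = 1840.8 − 490.44 = 1350.3 t/h.

1350 t/h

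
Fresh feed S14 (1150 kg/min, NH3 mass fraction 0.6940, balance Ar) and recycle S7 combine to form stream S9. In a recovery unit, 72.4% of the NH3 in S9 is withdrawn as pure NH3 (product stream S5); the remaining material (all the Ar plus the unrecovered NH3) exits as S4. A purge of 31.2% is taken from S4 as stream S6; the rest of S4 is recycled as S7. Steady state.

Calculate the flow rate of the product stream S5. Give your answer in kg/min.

713.3 kg/min

NH3 in S9: m_A = 1150×0.694 + (1−0.312)·(1−0.724)·m_A, so m_A = 798.1/0.8101 = 985.17 kg/min.
Product S5 = 0.724×985.17 = 713.26 kg/min.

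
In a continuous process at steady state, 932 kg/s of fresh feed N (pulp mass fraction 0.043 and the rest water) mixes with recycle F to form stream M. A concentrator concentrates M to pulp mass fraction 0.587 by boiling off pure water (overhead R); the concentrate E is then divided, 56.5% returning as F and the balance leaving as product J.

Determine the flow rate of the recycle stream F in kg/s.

Overall pulp balance (none leaves overhead): pulp in fresh feed = pulp in product, i.e. 932×0.043 = (1−0.565)·E·0.587.
E = 40.076/(0.587×0.435) = 156.95 kg/s.
Recycle F = 0.565×156.95 = 88.676 kg/s.

88.68 kg/s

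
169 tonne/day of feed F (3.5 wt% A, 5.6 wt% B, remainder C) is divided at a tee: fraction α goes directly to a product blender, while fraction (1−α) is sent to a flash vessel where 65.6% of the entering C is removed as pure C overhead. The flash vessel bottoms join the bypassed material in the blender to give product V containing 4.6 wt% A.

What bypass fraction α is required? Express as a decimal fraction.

All 169×0.035 = 5.915 tonne/day of A reaches V, so V = 5.915/0.046 = 128.59 tonne/day and vapour = 40.413 tonne/day.
The evaporator receives (1−α)·169 of feed at 0.909 C and removes 0.656 of that C:
0.656×0.909×(1−α)×169 = 40.413
(1−α) = 40.413/100.78 = 0.4010;  α = 0.5990.

0.599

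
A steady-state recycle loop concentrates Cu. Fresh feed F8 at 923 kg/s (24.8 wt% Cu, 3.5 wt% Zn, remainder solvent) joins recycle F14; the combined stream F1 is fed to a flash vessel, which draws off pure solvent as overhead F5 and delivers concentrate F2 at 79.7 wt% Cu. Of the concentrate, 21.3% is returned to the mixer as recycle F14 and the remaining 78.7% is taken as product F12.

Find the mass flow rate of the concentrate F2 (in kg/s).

Overall Cu balance (none leaves overhead): Cu in fresh feed = Cu in product, i.e. 923×0.248 = (1−0.213)·F2·0.797.
F2 = 228.9/(0.797×0.787) = 364.94 kg/s.

364.9 kg/s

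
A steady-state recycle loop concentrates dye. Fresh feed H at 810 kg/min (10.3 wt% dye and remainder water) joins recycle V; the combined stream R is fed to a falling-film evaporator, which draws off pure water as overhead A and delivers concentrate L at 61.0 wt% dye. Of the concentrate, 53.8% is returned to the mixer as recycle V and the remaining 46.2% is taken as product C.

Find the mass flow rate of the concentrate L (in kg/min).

296 kg/min

Overall dye balance (none leaves overhead): dye in fresh feed = dye in product, i.e. 810×0.103 = (1−0.538)·L·0.610.
L = 83.43/(0.610×0.462) = 296.04 kg/min.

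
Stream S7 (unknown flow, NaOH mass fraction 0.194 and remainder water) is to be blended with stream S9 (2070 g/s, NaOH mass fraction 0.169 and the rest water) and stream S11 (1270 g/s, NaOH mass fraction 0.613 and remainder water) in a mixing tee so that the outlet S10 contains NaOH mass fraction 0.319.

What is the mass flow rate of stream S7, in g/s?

Let S7 be the unknown flow. Total out = 3340 + S7.
NaOH balance: 1128.3 + 0.194·S7 = 0.319·(3340 + S7)
(0.194 − 0.319)·S7 = 0.319×3340 − 1128.3 = -62.88
S7 = -62.88 / -0.125 = 503.04 g/s

503 g/s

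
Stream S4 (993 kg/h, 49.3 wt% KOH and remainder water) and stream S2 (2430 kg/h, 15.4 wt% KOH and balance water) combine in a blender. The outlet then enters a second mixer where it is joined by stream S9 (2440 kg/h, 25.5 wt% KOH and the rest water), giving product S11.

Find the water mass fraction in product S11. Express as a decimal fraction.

0.747

Overall, product flow = 5863 kg/h.
water in = 993×0.507 + 2430×0.846 + 2440×0.745 = 4377 kg/h.
water fraction in S11 = 0.747.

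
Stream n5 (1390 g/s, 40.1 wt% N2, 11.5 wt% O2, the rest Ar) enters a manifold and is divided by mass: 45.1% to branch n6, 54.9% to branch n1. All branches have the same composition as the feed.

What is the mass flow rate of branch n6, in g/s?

626.9 g/s

Branch n6 flow = 0.451×1390 = 626.89 g/s.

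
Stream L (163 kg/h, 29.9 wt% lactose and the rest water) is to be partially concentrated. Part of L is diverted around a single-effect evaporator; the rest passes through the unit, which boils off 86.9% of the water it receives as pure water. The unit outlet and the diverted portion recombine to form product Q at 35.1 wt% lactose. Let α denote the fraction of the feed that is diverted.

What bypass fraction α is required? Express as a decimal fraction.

0.757

All 163×0.299 = 48.737 kg/h of lactose reaches Q, so Q = 48.737/0.351 = 138.85 kg/h and vapour = 24.148 kg/h.
The evaporator receives (1−α)·163 of feed at 0.701 water and removes 0.869 of that water:
0.869×0.701×(1−α)×163 = 24.148
(1−α) = 24.148/99.295 = 0.2432;  α = 0.7568.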